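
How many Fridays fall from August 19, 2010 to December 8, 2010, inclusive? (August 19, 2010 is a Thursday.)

16

August 19, 2010 is a Thursday; the first Friday on or after it is August 20, 2010 (1 day later).
From August 20, 2010 to December 8, 2010: 11 + 30 + 31 + 30 + 8 = 110 days (rest of August, September, October, November, December).
110 ÷ 7 = 15 full weeks with remainder 5, so 15 more Fridays after the first → 16.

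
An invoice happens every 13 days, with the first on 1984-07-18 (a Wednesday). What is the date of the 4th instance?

1984-08-26

The 4th occurrence is 3 intervals after the first: 3 × 13 = 39 days after 1984-07-18.
July has 31 days — 13 days to the end of July leaves 26.
26 days into August → 1984-08-26.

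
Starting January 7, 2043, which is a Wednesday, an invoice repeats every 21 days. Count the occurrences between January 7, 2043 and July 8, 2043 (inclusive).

9

Occurrences land 21·i days after January 7, 2043 for i = 0, 1, 2, …
The window opens on the start date, so the first occurrence inside is #1 on January 7, 2043.
July 8, 2043 is 182 days after the start; 182 ÷ 21 = 8 remainder 14. Last occurrence in the window: #9 on June 24, 2043.
Occurrences #1 through #9: 9 in total.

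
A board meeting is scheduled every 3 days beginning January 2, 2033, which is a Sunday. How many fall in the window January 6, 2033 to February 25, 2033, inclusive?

17

Occurrences land 3·i days after January 2, 2033 for i = 0, 1, 2, …
January 6, 2033 is 4 days after the start; 4 ÷ 3 = 1 remainder 1; since the remainder is 1, round up to i = 2. First occurrence in the window: #3 on January 8, 2033 (2×3 = 6 days in).
February 25, 2033 is 54 days after the start; 54 ÷ 3 = 18 remainder 0. Last occurrence in the window: #19 on February 25, 2033.
Occurrences #3 through #19: 17 in total.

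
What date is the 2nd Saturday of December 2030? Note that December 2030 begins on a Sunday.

2030-12-14

December 2030 begins on a Sunday, so the first Saturday is December 7 (6 days later).
The 2nd Saturday is 1 weeks later: 7 + 7 = 14.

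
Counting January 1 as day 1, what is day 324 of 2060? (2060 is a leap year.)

Nov 19, 2060

Jan has 31 days (324 − 31 = 293 remain).
Feb has 29 days (293 − 29 = 264 remain).
Mar has 31 days (264 − 31 = 233 remain).
Apr has 30 days (233 − 30 = 203 remain).
May has 31 days (203 − 31 = 172 remain).
Jun has 30 days (172 − 30 = 142 remain).
Jul has 31 days (142 − 31 = 111 remain).
Aug has 31 days (111 − 31 = 80 remain).
Sep has 30 days (80 − 30 = 50 remain).
Oct has 31 days (50 − 31 = 19 remain).
19 into Nov → Nov 19.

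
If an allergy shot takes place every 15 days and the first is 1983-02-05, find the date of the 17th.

1983-10-03

The 17th occurrence is 16 intervals after the first: 16 × 15 = 240 days after 1983-02-05.
February has 28 days — 23 days to the end of February leaves 217.
March has 31 days (186 left).
April has 30 days (156 left).
May has 31 days (125 left).
June has 30 days (95 left).
July has 31 days (64 left).
August has 31 days (33 left).
September has 30 days (3 left).
3 days into October → 1983-10-03.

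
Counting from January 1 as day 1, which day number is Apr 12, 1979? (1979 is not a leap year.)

Days in months before Apr: 31 + 28 + 31 = 90.
Plus 12 days into Apr → day 102.

102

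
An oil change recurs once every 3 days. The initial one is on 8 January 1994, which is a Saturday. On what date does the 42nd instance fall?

11 May 1994

The 42nd occurrence is 41 intervals after the first: 41 × 3 = 123 days after 8 January 1994.
January has 31 days — 23 days to the end of January leaves 100.
February has 28 days (72 left).
March has 31 days (41 left).
April has 30 days (11 left).
11 days into May → 11 May 1994.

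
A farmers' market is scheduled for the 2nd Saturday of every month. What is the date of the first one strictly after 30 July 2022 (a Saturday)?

13 August 2022

July 2022 starts on a Friday; its first Saturday is the 2nd, so the 2nd Saturday is the 9th — 9 July 2022.
That is not after 30 July 2022, so look at August 2022.
August 2022 starts on a Monday; its first Saturday is the 6th, so the 2nd Saturday is the 13th — 13 August 2022.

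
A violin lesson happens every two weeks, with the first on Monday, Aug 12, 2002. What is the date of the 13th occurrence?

The 13th occurrence is 12 intervals after the first: 12 × 14 = 168 days after Aug 12, 2002.
Aug has 31 days — 19 days to the end of Aug leaves 149.
Sep has 30 days (119 left).
Oct has 31 days (88 left).
Nov has 30 days (58 left).
Dec has 31 days (27 left).
27 days into Jan → Jan 27, 2003.

Jan 27, 2003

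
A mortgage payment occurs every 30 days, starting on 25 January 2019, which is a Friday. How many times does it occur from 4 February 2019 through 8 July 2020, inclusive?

17

Occurrences land 30·i days after 25 January 2019 for i = 0, 1, 2, …
4 February 2019 is 10 days after the start; 10 ÷ 30 = 0 remainder 10; since the remainder is 10, round up to i = 1. First occurrence in the window: #2 on 24 February 2019 (1×30 = 30 days in).
8 July 2020 is 530 days after the start; 530 ÷ 30 = 17 remainder 20. Last occurrence in the window: #18 on 18 June 2020.
Occurrences #2 through #18: 17 in total.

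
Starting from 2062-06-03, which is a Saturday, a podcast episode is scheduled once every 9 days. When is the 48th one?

The 48th occurrence is 47 intervals after the first: 47 × 9 = 423 days after 2062-06-03.
June has 30 days — 27 days to the end of June leaves 396.
July has 31 days (365 left).
August has 31 days (334 left).
September has 30 days (304 left).
October has 31 days (273 left).
November has 30 days (243 left).
December has 31 days (212 left).
January has 31 days (181 left).
February has 28 days (153 left).
March has 31 days (122 left).
April has 30 days (92 left).
May has 31 days (61 left).
June has 30 days (31 left).
31 days into July → 2063-07-31.

2063-07-31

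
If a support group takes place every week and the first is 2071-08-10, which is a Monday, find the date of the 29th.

The 29th occurrence is 28 intervals after the first: 28 × 7 = 196 days after 2071-08-10.
August has 31 days — 21 days to the end of August leaves 175.
September has 30 days (145 left).
October has 31 days (114 left).
November has 30 days (84 left).
December has 31 days (53 left).
January has 31 days (22 left).
22 days into February → 2072-02-22.

2072-02-22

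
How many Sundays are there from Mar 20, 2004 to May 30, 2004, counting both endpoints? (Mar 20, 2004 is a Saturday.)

11

Mar 20, 2004 is a Saturday; the first Sunday on or after it is Mar 21, 2004 (1 day later).
From Mar 21, 2004 to May 30, 2004: 10 + 30 + 30 = 70 days (rest of Mar, Apr, May).
70 ÷ 7 = 10 full weeks with remainder 0, so 10 more Sundays after the first → 11.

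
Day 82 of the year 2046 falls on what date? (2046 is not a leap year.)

23 March 2046

January has 31 days (82 − 31 = 51 remain).
February has 28 days (51 − 28 = 23 remain).
23 into March → March 23.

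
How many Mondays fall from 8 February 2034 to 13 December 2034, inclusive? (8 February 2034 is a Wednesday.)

8 February 2034 is a Wednesday; the first Monday on or after it is 13 February 2034 (5 days later).
From 13 February 2034 to 13 December 2034: 15 + 31 + 30 + 31 + 30 + 31 + 31 + 30 + 31 + 30 + 13 = 303 days (rest of February, March, April, May, June, July, August, September, October, November, December).
303 ÷ 7 = 43 full weeks with remainder 2, so 43 more Mondays after the first → 44.

44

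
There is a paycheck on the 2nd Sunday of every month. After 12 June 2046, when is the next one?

June 2046 starts on a Friday; its first Sunday is the 3rd, so the 2nd Sunday is the 10th — 10 June 2046.
That is not after 12 June 2046, so look at July 2046.
July 2046 starts on a Sunday; its first Sunday is the 1st, so the 2nd Sunday is the 8th — 8 July 2046.

8 July 2046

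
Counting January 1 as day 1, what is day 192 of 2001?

January has 31 days (192 − 31 = 161 remain).
February has 28 days (161 − 28 = 133 remain).
March has 31 days (133 − 31 = 102 remain).
April has 30 days (102 − 30 = 72 remain).
May has 31 days (72 − 31 = 41 remain).
June has 30 days (41 − 30 = 11 remain).
11 into July → July 11.

July 11, 2001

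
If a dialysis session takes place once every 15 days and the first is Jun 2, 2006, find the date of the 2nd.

The 2nd occurrence is 1 interval after the first: 1 × 15 = 15 days after Jun 2, 2006.
15 days later is Jun 17, 2006.

Jun 17, 2006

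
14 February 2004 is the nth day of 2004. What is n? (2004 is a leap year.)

Days in months before February: 31 = 31.
Plus 14 days into February → day 45.

45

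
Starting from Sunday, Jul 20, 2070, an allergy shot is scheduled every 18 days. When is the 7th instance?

The 7th occurrence is 6 intervals after the first: 6 × 18 = 108 days after Jul 20, 2070.
Jul has 31 days — 11 days to the end of Jul leaves 97.
Aug has 31 days (66 left).
Sep has 30 days (36 left).
Oct has 31 days (5 left).
5 days into Nov → Nov 5, 2070.

Nov 5, 2070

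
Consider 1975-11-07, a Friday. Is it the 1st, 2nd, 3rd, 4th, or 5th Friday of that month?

1st

Day 7 falls in week ⌈7/7⌉ of the month.
Days 1–7 hold the 1st Friday, 8–14 the 2nd, 15–21 the 3rd, 22–28 the 4th, 29–31 the 5th.
7 is in the range for the 1st.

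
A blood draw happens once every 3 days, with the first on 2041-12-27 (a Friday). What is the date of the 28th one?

The 28th occurrence is 27 intervals after the first: 27 × 3 = 81 days after 2041-12-27.
December has 31 days — 4 days to the end of December leaves 77.
January has 31 days (46 left).
February has 28 days (18 left).
18 days into March → 2042-03-18.

2042-03-18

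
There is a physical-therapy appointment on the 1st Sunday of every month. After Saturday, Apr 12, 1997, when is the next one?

Apr 1997 starts on a Tuesday, so its 1st Sunday is Apr 6, 1997 (5 days in).
That is not after Apr 12, 1997, so look at May 1997.
May 1997 starts on a Thursday, so its 1st Sunday is May 4, 1997 (3 days in).

May 4, 1997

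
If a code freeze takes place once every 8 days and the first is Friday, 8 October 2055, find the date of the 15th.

The 15th occurrence is 14 intervals after the first: 14 × 8 = 112 days after 8 October 2055.
October has 31 days — 23 days to the end of October leaves 89.
November has 30 days (59 left).
December has 31 days (28 left).
28 days into January → 28 January 2056.

28 January 2056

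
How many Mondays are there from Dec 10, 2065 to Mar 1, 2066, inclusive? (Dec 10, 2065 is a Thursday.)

Dec 10, 2065 is a Thursday; the first Monday on or after it is Dec 14, 2065 (4 days later).
From Dec 14, 2065 to Mar 1, 2066: 17 + 31 + 28 + 1 = 77 days (rest of Dec, Jan, Feb, Mar).
77 ÷ 7 = 11 full weeks with remainder 0, so 11 more Mondays after the first → 12.

12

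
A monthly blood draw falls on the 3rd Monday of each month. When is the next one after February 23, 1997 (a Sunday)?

February 1997 starts on a Saturday; its first Monday is the 3rd, so the 3rd Monday is the 17th — February 17, 1997.
That is not after February 23, 1997, so look at March 1997.
March 1997 starts on a Saturday; its first Monday is the 3rd, so the 3rd Monday is the 17th — March 17, 1997.

March 17, 1997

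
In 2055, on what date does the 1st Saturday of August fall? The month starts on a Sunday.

7 August 2055

August 2055 begins on a Sunday, so the first Saturday is August 7 (6 days later).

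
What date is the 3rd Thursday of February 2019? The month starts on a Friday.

February 2019 begins on a Friday, so the first Thursday is February 7 (6 days later).
The 3rd Thursday is 2 weeks later: 7 + 14 = 21.

February 21, 2019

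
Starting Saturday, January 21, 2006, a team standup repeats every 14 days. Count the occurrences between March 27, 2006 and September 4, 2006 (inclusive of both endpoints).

12

Occurrences land 14·i days after January 21, 2006 for i = 0, 1, 2, …
March 27, 2006 is 65 days after the start; 65 ÷ 14 = 4 remainder 9; since the remainder is 9, round up to i = 5. First occurrence in the window: #6 on April 1, 2006 (5×14 = 70 days in).
September 4, 2006 is 226 days after the start; 226 ÷ 14 = 16 remainder 2. Last occurrence in the window: #17 on September 2, 2006.
Occurrences #6 through #17: 12 in total.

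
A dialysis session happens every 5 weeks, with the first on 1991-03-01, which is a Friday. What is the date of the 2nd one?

1991-04-05

The 2nd occurrence is 1 interval after the first: 1 × 35 = 35 days after 1991-03-01.
March has 31 days — 30 days to the end of March leaves 5.
5 days into April → 1991-04-05.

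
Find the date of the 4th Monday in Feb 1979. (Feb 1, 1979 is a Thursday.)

Feb 1979 begins on a Thursday, so the first Monday is Feb 5 (4 days later).
The 4th Monday is 3 weeks later: 5 + 21 = 26.

Feb 26, 1979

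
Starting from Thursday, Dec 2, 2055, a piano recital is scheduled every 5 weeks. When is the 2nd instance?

The 2nd occurrence is 1 interval after the first: 1 × 35 = 35 days after Dec 2, 2055.
Dec has 31 days — 29 days to the end of Dec leaves 6.
6 days into Jan → Jan 6, 2056.

Jan 6, 2056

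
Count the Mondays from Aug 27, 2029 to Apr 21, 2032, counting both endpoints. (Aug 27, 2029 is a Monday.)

139

Aug 27, 2029 is a Monday; the first Monday on or after it is Aug 27, 2029.
From Aug 27, 2029 to Apr 21, 2032: 126 + 365 + 365 + 112 = 968 days (rest of 2029, 2030, 2031, to Apr 21, 2032 in 2032).
968 ÷ 7 = 138 full weeks with remainder 2, so 138 more Mondays after the first → 139.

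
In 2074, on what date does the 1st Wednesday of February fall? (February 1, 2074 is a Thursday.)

February 7, 2074

February 2074 begins on a Thursday, so the first Wednesday is February 7 (6 days later).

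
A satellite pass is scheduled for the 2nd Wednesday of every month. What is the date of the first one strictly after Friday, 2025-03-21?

March 2025 starts on a Saturday; its first Wednesday is the 5th, so the 2nd Wednesday is the 12th — 2025-03-12.
That is not after 2025-03-21, so look at April 2025.
April 2025 starts on a Tuesday; its first Wednesday is the 2nd, so the 2nd Wednesday is the 9th — 2025-04-09.

2025-04-09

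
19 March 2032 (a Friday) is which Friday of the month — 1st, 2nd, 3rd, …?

Day 19 falls in week ⌈19/7⌉ of the month.
Days 1–7 hold the 1st Friday, 8–14 the 2nd, 15–21 the 3rd, 22–28 the 4th, 29–31 the 5th.
19 is in the range for the 3rd.

3rd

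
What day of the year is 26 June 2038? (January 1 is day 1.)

177

Days in months before June: 31 + 28 + 31 + 30 + 31 = 151.
Plus 26 days into June → day 177.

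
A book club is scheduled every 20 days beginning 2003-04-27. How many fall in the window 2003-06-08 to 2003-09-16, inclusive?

5

Occurrences land 20·i days after 2003-04-27 for i = 0, 1, 2, …
2003-06-08 is 42 days after the start; 42 ÷ 20 = 2 remainder 2; since the remainder is 2, round up to i = 3. First occurrence in the window: #4 on 2003-06-26 (3×20 = 60 days in).
2003-09-16 is 142 days after the start; 142 ÷ 20 = 7 remainder 2. Last occurrence in the window: #8 on 2003-09-14.
Occurrences #4 through #8: 5 in total.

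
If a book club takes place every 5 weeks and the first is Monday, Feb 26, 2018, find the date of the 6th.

Aug 20, 2018

The 6th occurrence is 5 intervals after the first: 5 × 35 = 175 days after Feb 26, 2018.
Feb has 28 days — 2 days to the end of Feb leaves 173.
Mar has 31 days (142 left).
Apr has 30 days (112 left).
May has 31 days (81 left).
Jun has 30 days (51 left).
Jul has 31 days (20 left).
20 days into Aug → Aug 20, 2018.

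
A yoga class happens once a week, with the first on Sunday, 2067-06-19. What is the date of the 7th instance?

The 7th occurrence is 6 intervals after the first: 6 × 7 = 42 days after 2067-06-19.
June has 30 days — 11 days to the end of June leaves 31.
31 days into July → 2067-07-31.

2067-07-31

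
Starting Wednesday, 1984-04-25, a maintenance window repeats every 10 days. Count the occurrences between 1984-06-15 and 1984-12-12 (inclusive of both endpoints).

18

Occurrences land 10·i days after 1984-04-25 for i = 0, 1, 2, …
1984-06-15 is 51 days after the start; 51 ÷ 10 = 5 remainder 1; since the remainder is 1, round up to i = 6. First occurrence in the window: #7 on 1984-06-24 (6×10 = 60 days in).
1984-12-12 is 231 days after the start; 231 ÷ 10 = 23 remainder 1. Last occurrence in the window: #24 on 1984-12-11.
Occurrences #7 through #24: 18 in total.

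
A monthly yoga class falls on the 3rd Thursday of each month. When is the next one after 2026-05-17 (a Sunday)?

May 2026 starts on a Friday; its first Thursday is the 7th, so the 3rd Thursday is the 21st — 2026-05-21.
2026-05-21 is after 2026-05-17, so that is the next one.

2026-05-21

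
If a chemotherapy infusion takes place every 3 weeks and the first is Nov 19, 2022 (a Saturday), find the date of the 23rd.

The 23rd occurrence is 22 intervals after the first: 22 × 21 = 462 days after Nov 19, 2022.
Nov has 30 days — 11 days to the end of Nov leaves 451.
From end of Nov to end of 2022 is 31 days (420 left).
2023 has 365 days (55 left).
Jan has 31 days (24 left).
24 days into Feb → Feb 24, 2024.

Feb 24, 2024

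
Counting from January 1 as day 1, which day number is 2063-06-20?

Days in months before June: 31 + 28 + 31 + 30 + 31 = 151.
Plus 20 days into June → day 171.

171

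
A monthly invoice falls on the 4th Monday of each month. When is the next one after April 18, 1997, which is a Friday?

April 1997 starts on a Tuesday; its first Monday is the 7th, so the 4th Monday is the 28th — April 28, 1997.
April 28, 1997 is after April 18, 1997, so that is the next one.

April 28, 1997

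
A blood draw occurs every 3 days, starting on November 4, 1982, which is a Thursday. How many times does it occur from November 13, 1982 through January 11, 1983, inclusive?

Occurrences land 3·i days after November 4, 1982 for i = 0, 1, 2, …
November 13, 1982 is 9 days after the start; 9 ÷ 3 = 3 remainder 0. First occurrence in the window: #4 on November 13, 1982 (3×3 = 9 days in).
January 11, 1983 is 68 days after the start; 68 ÷ 3 = 22 remainder 2. Last occurrence in the window: #23 on January 9, 1983.
Occurrences #4 through #23: 20 in total.

20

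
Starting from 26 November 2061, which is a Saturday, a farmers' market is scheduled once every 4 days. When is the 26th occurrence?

The 26th occurrence is 25 intervals after the first: 25 × 4 = 100 days after 26 November 2061.
November has 30 days — 4 days to the end of November leaves 96.
December has 31 days (65 left).
January has 31 days (34 left).
February has 28 days (6 left).
6 days into March → 6 March 2062.

6 March 2062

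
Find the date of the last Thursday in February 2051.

The first Thursday of February 2051 is February 2.
February 2051 has 28 days. Adding weeks: 2, 9, 16, 23 — the last one ≤ 28 is the 23rd.

23 February 2051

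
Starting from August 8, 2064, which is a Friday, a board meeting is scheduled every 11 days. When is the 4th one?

The 4th occurrence is 3 intervals after the first: 3 × 11 = 33 days after August 8, 2064.
August has 31 days — 23 days to the end of August leaves 10.
10 days into September → September 10, 2064.

September 10, 2064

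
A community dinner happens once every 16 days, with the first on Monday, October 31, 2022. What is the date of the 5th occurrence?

January 3, 2023

The 5th occurrence is 4 intervals after the first: 4 × 16 = 64 days after October 31, 2022.
October has 31 days — 0 days to the end of October leaves 64.
November has 30 days (34 left).
December has 31 days (3 left).
3 days into January → January 3, 2023.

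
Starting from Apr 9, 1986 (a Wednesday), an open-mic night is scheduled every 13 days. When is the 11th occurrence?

Aug 17, 1986

The 11th occurrence is 10 intervals after the first: 10 × 13 = 130 days after Apr 9, 1986.
Apr has 30 days — 21 days to the end of Apr leaves 109.
May has 31 days (78 left).
Jun has 30 days (48 left).
Jul has 31 days (17 left).
17 days into Aug → Aug 17, 1986.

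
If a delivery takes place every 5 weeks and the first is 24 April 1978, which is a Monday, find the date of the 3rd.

3 July 1978

The 3rd occurrence is 2 intervals after the first: 2 × 35 = 70 days after 24 April 1978.
April has 30 days — 6 days to the end of April leaves 64.
May has 31 days (33 left).
June has 30 days (3 left).
3 days into July → 3 July 1978.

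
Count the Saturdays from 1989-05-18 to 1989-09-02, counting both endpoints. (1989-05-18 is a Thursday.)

1989-05-18 is a Thursday; the first Saturday on or after it is 1989-05-20 (2 days later).
From 1989-05-20 to 1989-09-02: 11 + 30 + 31 + 31 + 2 = 105 days (rest of May, June, July, August, September).
105 ÷ 7 = 15 full weeks with remainder 0, so 15 more Saturdays after the first → 16.

16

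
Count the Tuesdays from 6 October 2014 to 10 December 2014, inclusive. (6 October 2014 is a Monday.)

10

6 October 2014 is a Monday; the first Tuesday on or after it is 7 October 2014 (1 day later).
From 7 October 2014 to 10 December 2014: 24 + 30 + 10 = 64 days (rest of October, November, December).
64 ÷ 7 = 9 full weeks with remainder 1, so 9 more Tuesdays after the first → 10.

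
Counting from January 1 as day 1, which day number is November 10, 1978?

314

Days in months before November: 31 + 28 + 31 + 30 + 31 + 30 + 31 + 31 + 30 + 31 = 304.
Plus 10 days into November → day 314.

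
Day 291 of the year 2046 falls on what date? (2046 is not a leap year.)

October 18, 2046

January has 31 days (291 − 31 = 260 remain).
February has 28 days (260 − 28 = 232 remain).
March has 31 days (232 − 31 = 201 remain).
April has 30 days (201 − 30 = 171 remain).
May has 31 days (171 − 31 = 140 remain).
June has 30 days (140 − 30 = 110 remain).
July has 31 days (110 − 31 = 79 remain).
August has 31 days (79 − 31 = 48 remain).
September has 30 days (48 − 30 = 18 remain).
18 into October → October 18.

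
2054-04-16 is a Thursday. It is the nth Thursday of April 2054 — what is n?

Day 16 falls in week ⌈16/7⌉ of the month.
Days 1–7 hold the 1st Thursday, 8–14 the 2nd, 15–21 the 3rd, 22–28 the 4th, 29–31 the 5th.
16 is in the range for the 3rd.

3rd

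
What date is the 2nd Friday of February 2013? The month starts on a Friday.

February 2013 begins on a Friday, so the first Friday is February 1.
The 2nd Friday is 1 weeks later: 1 + 7 = 8.

February 8, 2013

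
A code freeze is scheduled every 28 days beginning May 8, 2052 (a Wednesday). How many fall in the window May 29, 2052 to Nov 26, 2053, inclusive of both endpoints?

Occurrences land 28·i days after May 8, 2052 for i = 0, 1, 2, …
May 29, 2052 is 21 days after the start; 21 ÷ 28 = 0 remainder 21; since the remainder is 21, round up to i = 1. First occurrence in the window: #2 on Jun 5, 2052 (1×28 = 28 days in).
Nov 26, 2053 is 567 days after the start; 567 ÷ 28 = 20 remainder 7. Last occurrence in the window: #21 on Nov 19, 2053.
Occurrences #2 through #21: 20 in total.

20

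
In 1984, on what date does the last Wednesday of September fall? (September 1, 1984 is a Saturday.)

September 1984 begins on a Saturday, so the first Wednesday is September 5 (4 days later).
September 1984 has 30 days. Adding weeks: 5, 12, 19, 26 — the last one ≤ 30 is the 26th.

1984-09-26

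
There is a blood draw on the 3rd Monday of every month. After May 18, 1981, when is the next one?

June 15, 1981

May 1981 starts on a Friday; its first Monday is the 4th, so the 3rd Monday is the 18th — May 18, 1981.
That is not after May 18, 1981, so look at June 1981.
June 1981 starts on a Monday; its first Monday is the 1st, so the 3rd Monday is the 15th — June 15, 1981.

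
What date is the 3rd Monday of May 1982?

1982-05-17

The first Monday of May 1982 is May 3.
The 3rd Monday is 2 weeks later: 3 + 14 = 17.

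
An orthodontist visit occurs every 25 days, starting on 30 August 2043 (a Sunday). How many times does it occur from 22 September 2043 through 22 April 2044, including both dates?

9

Occurrences land 25·i days after 30 August 2043 for i = 0, 1, 2, …
22 September 2043 is 23 days after the start; 23 ÷ 25 = 0 remainder 23; since the remainder is 23, round up to i = 1. First occurrence in the window: #2 on 24 September 2043 (1×25 = 25 days in).
22 April 2044 is 236 days after the start; 236 ÷ 25 = 9 remainder 11. Last occurrence in the window: #10 on 11 April 2044.
Occurrences #2 through #10: 9 in total.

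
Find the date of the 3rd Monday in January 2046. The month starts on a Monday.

15 January 2046

January 2046 begins on a Monday, so the first Monday is January 1.
The 3rd Monday is 2 weeks later: 1 + 14 = 15.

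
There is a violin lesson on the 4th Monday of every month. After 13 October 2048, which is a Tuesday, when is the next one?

October 2048 starts on a Thursday; its first Monday is the 5th, so the 4th Monday is the 26th — 26 October 2048.
26 October 2048 is after 13 October 2048, so that is the next one.

26 October 2048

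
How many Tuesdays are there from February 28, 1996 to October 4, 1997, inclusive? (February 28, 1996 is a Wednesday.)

February 28, 1996 is a Wednesday; the first Tuesday on or after it is March 5, 1996 (6 days later).
From March 5, 1996 to October 4, 1997: 301 + 277 = 578 days (rest of 1996, to October 4, 1997 in 1997).
578 ÷ 7 = 82 full weeks with remainder 4, so 82 more Tuesdays after the first → 83.

83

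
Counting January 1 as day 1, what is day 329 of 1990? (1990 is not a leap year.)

November 25, 1990

January has 31 days (329 − 31 = 298 remain).
February has 28 days (298 − 28 = 270 remain).
March has 31 days (270 − 31 = 239 remain).
April has 30 days (239 − 30 = 209 remain).
May has 31 days (209 − 31 = 178 remain).
June has 30 days (178 − 30 = 148 remain).
July has 31 days (148 − 31 = 117 remain).
August has 31 days (117 − 31 = 86 remain).
September has 30 days (86 − 30 = 56 remain).
October has 31 days (56 − 31 = 25 remain).
25 into November → November 25.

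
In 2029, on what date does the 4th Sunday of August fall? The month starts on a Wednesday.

August 2029 begins on a Wednesday, so the first Sunday is August 5 (4 days later).
The 4th Sunday is 3 weeks later: 5 + 21 = 26.

2029-08-26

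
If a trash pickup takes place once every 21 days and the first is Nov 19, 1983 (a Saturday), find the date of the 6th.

The 6th occurrence is 5 intervals after the first: 5 × 21 = 105 days after Nov 19, 1983.
Nov has 30 days — 11 days to the end of Nov leaves 94.
Dec has 31 days (63 left).
Jan has 31 days (32 left).
Feb has 29 days (3 left).
3 days into Mar → Mar 3, 1984.

Mar 3, 1984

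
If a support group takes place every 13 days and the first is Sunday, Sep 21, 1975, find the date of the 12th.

Feb 11, 1976

The 12th occurrence is 11 intervals after the first: 11 × 13 = 143 days after Sep 21, 1975.
Sep has 30 days — 9 days to the end of Sep leaves 134.
Oct has 31 days (103 left).
Nov has 30 days (73 left).
Dec has 31 days (42 left).
Jan has 31 days (11 left).
11 days into Feb → Feb 11, 1976.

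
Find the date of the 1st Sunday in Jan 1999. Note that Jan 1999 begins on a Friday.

Jan 3, 1999

Jan 1999 begins on a Friday, so the first Sunday is Jan 3 (2 days later).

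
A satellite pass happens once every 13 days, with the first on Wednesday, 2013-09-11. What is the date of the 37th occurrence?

The 37th occurrence is 36 intervals after the first: 36 × 13 = 468 days after 2013-09-11.
September has 30 days — 19 days to the end of September leaves 449.
From end of September to end of 2013 is 92 days (357 left).
January has 31 days (326 left).
February has 28 days (298 left).
March has 31 days (267 left).
April has 30 days (237 left).
May has 31 days (206 left).
June has 30 days (176 left).
July has 31 days (145 left).
August has 31 days (114 left).
September has 30 days (84 left).
October has 31 days (53 left).
November has 30 days (23 left).
23 days into December → 2014-12-23.

2014-12-23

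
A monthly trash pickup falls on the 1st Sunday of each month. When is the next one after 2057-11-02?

November 2057 starts on a Thursday, so its 1st Sunday is 2057-11-04 (3 days in).
2057-11-04 is after 2057-11-02, so that is the next one.

2057-11-04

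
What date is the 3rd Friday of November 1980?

The first Friday of November 1980 is November 7.
The 3rd Friday is 2 weeks later: 7 + 14 = 21.

21 November 1980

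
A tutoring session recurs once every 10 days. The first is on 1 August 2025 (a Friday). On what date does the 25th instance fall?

29 March 2026

The 25th occurrence is 24 intervals after the first: 24 × 10 = 240 days after 1 August 2025.
August has 31 days — 30 days to the end of August leaves 210.
September has 30 days (180 left).
October has 31 days (149 left).
November has 30 days (119 left).
December has 31 days (88 left).
January has 31 days (57 left).
February has 28 days (29 left).
29 days into March → 29 March 2026.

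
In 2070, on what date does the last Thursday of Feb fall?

The first Thursday of Feb 2070 is Feb 6.
Feb 2070 has 28 days. Adding weeks: 6, 13, 20, 27 — the last one ≤ 28 is the 27th.

Feb 27, 2070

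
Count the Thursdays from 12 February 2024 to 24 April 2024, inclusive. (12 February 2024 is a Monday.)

12 February 2024 is a Monday; the first Thursday on or after it is 15 February 2024 (3 days later).
From 15 February 2024 to 24 April 2024: 14 + 31 + 24 = 69 days (rest of February, March, April).
69 ÷ 7 = 9 full weeks with remainder 6, so 9 more Thursdays after the first → 10.

10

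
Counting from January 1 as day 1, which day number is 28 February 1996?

59

Days in months before February: 31 = 31.
Plus 28 days into February → day 59.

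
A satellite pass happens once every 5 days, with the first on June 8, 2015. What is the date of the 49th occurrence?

The 49th occurrence is 48 intervals after the first: 48 × 5 = 240 days after June 8, 2015.
June has 30 days — 22 days to the end of June leaves 218.
July has 31 days (187 left).
August has 31 days (156 left).
September has 30 days (126 left).
October has 31 days (95 left).
November has 30 days (65 left).
December has 31 days (34 left).
January has 31 days (3 left).
3 days into February → February 3, 2016.

February 3, 2016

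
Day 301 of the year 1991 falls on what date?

Jan has 31 days (301 − 31 = 270 remain).
Feb has 28 days (270 − 28 = 242 remain).
Mar has 31 days (242 − 31 = 211 remain).
Apr has 30 days (211 − 30 = 181 remain).
May has 31 days (181 − 31 = 150 remain).
Jun has 30 days (150 − 30 = 120 remain).
Jul has 31 days (120 − 31 = 89 remain).
Aug has 31 days (89 − 31 = 58 remain).
Sep has 30 days (58 − 30 = 28 remain).
28 into Oct → Oct 28.

Oct 28, 1991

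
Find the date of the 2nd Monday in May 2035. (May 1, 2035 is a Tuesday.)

May 2035 begins on a Tuesday, so the first Monday is May 7 (6 days later).
The 2nd Monday is 1 weeks later: 7 + 7 = 14.

May 14, 2035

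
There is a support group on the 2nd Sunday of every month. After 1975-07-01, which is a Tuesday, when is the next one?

1975-07-13

July 1975 starts on a Tuesday; its first Sunday is the 6th, so the 2nd Sunday is the 13th — 1975-07-13.
1975-07-13 is after 1975-07-01, so that is the next one.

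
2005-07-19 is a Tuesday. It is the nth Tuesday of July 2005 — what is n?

Day 19 falls in week ⌈19/7⌉ of the month.
Days 1–7 hold the 1st Tuesday, 8–14 the 2nd, 15–21 the 3rd, 22–28 the 4th, 29–31 the 5th.
19 is in the range for the 3rd.

3rd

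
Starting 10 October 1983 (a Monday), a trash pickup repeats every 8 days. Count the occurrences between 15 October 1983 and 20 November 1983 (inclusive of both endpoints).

5

Occurrences land 8·i days after 10 October 1983 for i = 0, 1, 2, …
15 October 1983 is 5 days after the start; 5 ÷ 8 = 0 remainder 5; since the remainder is 5, round up to i = 1. First occurrence in the window: #2 on 18 October 1983 (1×8 = 8 days in).
20 November 1983 is 41 days after the start; 41 ÷ 8 = 5 remainder 1. Last occurrence in the window: #6 on 19 November 1983.
Occurrences #2 through #6: 5 in total.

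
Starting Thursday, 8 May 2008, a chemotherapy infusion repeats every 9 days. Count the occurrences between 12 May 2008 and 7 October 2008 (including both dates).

16

Occurrences land 9·i days after 8 May 2008 for i = 0, 1, 2, …
12 May 2008 is 4 days after the start; 4 ÷ 9 = 0 remainder 4; since the remainder is 4, round up to i = 1. First occurrence in the window: #2 on 17 May 2008 (1×9 = 9 days in).
7 October 2008 is 152 days after the start; 152 ÷ 9 = 16 remainder 8. Last occurrence in the window: #17 on 29 September 2008.
Occurrences #2 through #17: 16 in total.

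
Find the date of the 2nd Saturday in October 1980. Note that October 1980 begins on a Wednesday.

October 1980 begins on a Wednesday, so the first Saturday is October 4 (3 days later).
The 2nd Saturday is 1 weeks later: 4 + 7 = 11.

11 October 1980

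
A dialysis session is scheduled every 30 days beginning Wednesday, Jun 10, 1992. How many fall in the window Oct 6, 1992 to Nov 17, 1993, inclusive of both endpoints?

14

Occurrences land 30·i days after Jun 10, 1992 for i = 0, 1, 2, …
Oct 6, 1992 is 118 days after the start; 118 ÷ 30 = 3 remainder 28; since the remainder is 28, round up to i = 4. First occurrence in the window: #5 on Oct 8, 1992 (4×30 = 120 days in).
Nov 17, 1993 is 525 days after the start; 525 ÷ 30 = 17 remainder 15. Last occurrence in the window: #18 on Nov 2, 1993.
Occurrences #5 through #18: 14 in total.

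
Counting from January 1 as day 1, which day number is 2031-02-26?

57

Days in months before February: 31 = 31.
Plus 26 days into February → day 57.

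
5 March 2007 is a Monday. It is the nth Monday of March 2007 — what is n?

1st

Day 5 falls in week ⌈5/7⌉ of the month.
Days 1–7 hold the 1st Monday, 8–14 the 2nd, 15–21 the 3rd, 22–28 the 4th, 29–31 the 5th.
5 is in the range for the 1st.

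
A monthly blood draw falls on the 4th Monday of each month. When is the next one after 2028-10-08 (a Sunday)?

2028-10-23

October 2028 starts on a Sunday; its first Monday is the 2nd, so the 4th Monday is the 23rd — 2028-10-23.
2028-10-23 is after 2028-10-08, so that is the next one.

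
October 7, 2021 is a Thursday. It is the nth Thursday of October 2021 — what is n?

Day 7 falls in week ⌈7/7⌉ of the month.
Days 1–7 hold the 1st Thursday, 8–14 the 2nd, 15–21 the 3rd, 22–28 the 4th, 29–31 the 5th.
7 is in the range for the 1st.

1st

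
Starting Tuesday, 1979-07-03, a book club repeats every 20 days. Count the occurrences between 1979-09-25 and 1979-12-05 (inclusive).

3

Occurrences land 20·i days after 1979-07-03 for i = 0, 1, 2, …
1979-09-25 is 84 days after the start; 84 ÷ 20 = 4 remainder 4; since the remainder is 4, round up to i = 5. First occurrence in the window: #6 on 1979-10-11 (5×20 = 100 days in).
1979-12-05 is 155 days after the start; 155 ÷ 20 = 7 remainder 15. Last occurrence in the window: #8 on 1979-11-20.
Occurrences #6 through #8: 3 in total.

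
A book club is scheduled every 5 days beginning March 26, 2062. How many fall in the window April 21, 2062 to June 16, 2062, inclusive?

Occurrences land 5·i days after March 26, 2062 for i = 0, 1, 2, …
April 21, 2062 is 26 days after the start; 26 ÷ 5 = 5 remainder 1; since the remainder is 1, round up to i = 6. First occurrence in the window: #7 on April 25, 2062 (6×5 = 30 days in).
June 16, 2062 is 82 days after the start; 82 ÷ 5 = 16 remainder 2. Last occurrence in the window: #17 on June 14, 2062.
Occurrences #7 through #17: 11 in total.

11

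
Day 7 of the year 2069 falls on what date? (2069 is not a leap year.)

Jan 7, 2069

7 into Jan → Jan 7.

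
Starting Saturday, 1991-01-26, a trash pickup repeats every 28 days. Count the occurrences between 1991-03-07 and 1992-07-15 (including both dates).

Occurrences land 28·i days after 1991-01-26 for i = 0, 1, 2, …
1991-03-07 is 40 days after the start; 40 ÷ 28 = 1 remainder 12; since the remainder is 12, round up to i = 2. First occurrence in the window: #3 on 1991-03-23 (2×28 = 56 days in).
1992-07-15 is 536 days after the start; 536 ÷ 28 = 19 remainder 4. Last occurrence in the window: #20 on 1992-07-11.
Occurrences #3 through #20: 18 in total.

18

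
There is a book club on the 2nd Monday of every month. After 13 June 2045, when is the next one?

10 July 2045

June 2045 starts on a Thursday; its first Monday is the 5th, so the 2nd Monday is the 12th — 12 June 2045.
That is not after 13 June 2045, so look at July 2045.
July 2045 starts on a Saturday; its first Monday is the 3rd, so the 2nd Monday is the 10th — 10 July 2045.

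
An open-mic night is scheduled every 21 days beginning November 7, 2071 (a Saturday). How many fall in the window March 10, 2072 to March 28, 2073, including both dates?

19

Occurrences land 21·i days after November 7, 2071 for i = 0, 1, 2, …
March 10, 2072 is 124 days after the start; 124 ÷ 21 = 5 remainder 19; since the remainder is 19, round up to i = 6. First occurrence in the window: #7 on March 12, 2072 (6×21 = 126 days in).
March 28, 2073 is 507 days after the start; 507 ÷ 21 = 24 remainder 3. Last occurrence in the window: #25 on March 25, 2073.
Occurrences #7 through #25: 19 in total.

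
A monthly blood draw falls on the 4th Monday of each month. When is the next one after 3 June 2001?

25 June 2001

June 2001 starts on a Friday; its first Monday is the 4th, so the 4th Monday is the 25th — 25 June 2001.
25 June 2001 is after 3 June 2001, so that is the next one.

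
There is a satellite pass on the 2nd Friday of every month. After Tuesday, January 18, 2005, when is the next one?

February 11, 2005

January 2005 starts on a Saturday; its first Friday is the 7th, so the 2nd Friday is the 14th — January 14, 2005.
That is not after January 18, 2005, so look at February 2005.
February 2005 starts on a Tuesday; its first Friday is the 4th, so the 2nd Friday is the 11th — February 11, 2005.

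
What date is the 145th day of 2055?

January has 31 days (145 − 31 = 114 remain).
February has 28 days (114 − 28 = 86 remain).
March has 31 days (86 − 31 = 55 remain).
April has 30 days (55 − 30 = 25 remain).
25 into May → May 25.

2055-05-25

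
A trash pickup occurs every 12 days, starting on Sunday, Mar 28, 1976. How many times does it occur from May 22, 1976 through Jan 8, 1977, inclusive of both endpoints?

Occurrences land 12·i days after Mar 28, 1976 for i = 0, 1, 2, …
May 22, 1976 is 55 days after the start; 55 ÷ 12 = 4 remainder 7; since the remainder is 7, round up to i = 5. First occurrence in the window: #6 on May 27, 1976 (5×12 = 60 days in).
Jan 8, 1977 is 286 days after the start; 286 ÷ 12 = 23 remainder 10. Last occurrence in the window: #24 on Dec 29, 1976.
Occurrences #6 through #24: 19 in total.

19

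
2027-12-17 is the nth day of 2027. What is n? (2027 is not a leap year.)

Days in months before December: 31 + 28 + 31 + 30 + 31 + 30 + 31 + 31 + 30 + 31 + 30 = 334.
Plus 17 days into December → day 351.

351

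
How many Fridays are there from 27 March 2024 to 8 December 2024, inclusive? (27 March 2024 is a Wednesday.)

37

27 March 2024 is a Wednesday; the first Friday on or after it is 29 March 2024 (2 days later).
From 29 March 2024 to 8 December 2024: 2 + 30 + 31 + 30 + 31 + 31 + 30 + 31 + 30 + 8 = 254 days (rest of March, April, May, June, July, August, September, October, November, December).
254 ÷ 7 = 36 full weeks with remainder 2, so 36 more Fridays after the first → 37.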